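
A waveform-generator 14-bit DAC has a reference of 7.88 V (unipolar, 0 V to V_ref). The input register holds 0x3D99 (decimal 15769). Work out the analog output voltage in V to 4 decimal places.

7.5842 V

LSB = 7.88 V / 2^14 = 480.96 µV.
Code 0x3D99 = 15769 decimal.
V_out = 0 + 15769 × 0.000480957 V = 7.58421 V.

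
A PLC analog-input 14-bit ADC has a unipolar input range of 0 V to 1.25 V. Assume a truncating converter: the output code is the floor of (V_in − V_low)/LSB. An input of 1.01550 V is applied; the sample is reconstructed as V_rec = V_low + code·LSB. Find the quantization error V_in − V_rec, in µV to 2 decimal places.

Step size: 1.25 V ÷ 2^14 = 76.29 µV.
(1.01550 − 0)/7.62939e-05 = 13310.3616; ⌊·⌋ gives code 13310.
Reconstructed: 1.0154724 V.
Difference: 2.75879e-05 V → 27.59 µV.

27.59 µV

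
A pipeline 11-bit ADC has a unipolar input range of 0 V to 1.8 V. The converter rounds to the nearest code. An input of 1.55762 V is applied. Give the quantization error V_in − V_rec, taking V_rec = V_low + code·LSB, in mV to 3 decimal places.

Step size: 1.8 V ÷ 2^11 = 0.879 mV.
(V_in − V_low)/LSB = (1.55762 − 0)/0.000878906 = 1772.2254 → code 1772 (round).
V_rec = 0 + 1772·0.000878906 = 1.5574219 V.
Error = 1.55762 − 1.5574219 = 0.000198125 V = 0.198 mV.

0.198 mV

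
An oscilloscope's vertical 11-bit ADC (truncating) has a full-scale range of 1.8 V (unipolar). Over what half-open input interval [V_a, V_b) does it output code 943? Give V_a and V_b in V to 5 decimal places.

LSB = 1.8/2^11 = 0.879 mV.
V_a = V_low + 943·LSB = 0.828809 V; V_b = V_low + 944·LSB = 0.829688 V.

[0.82881 V, 0.82969 V)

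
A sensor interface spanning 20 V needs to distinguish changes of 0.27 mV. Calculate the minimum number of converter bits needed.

17 bits

Number of steps required ≥ 20 V / 0.27 mV = 74074.07.
Need 2^N ≥ 74074.07; 2^16 = 65536, 2^17 = 131072.
Minimum N = 17.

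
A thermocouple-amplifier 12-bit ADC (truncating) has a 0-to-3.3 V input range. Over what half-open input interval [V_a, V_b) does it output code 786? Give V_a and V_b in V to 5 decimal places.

LSB = 3.3/2^12 = 0.806 mV.
V_a = V_low + 786·LSB = 0.633252 V; V_b = V_low + 787·LSB = 0.634058 V.

[0.63325 V, 0.63406 V)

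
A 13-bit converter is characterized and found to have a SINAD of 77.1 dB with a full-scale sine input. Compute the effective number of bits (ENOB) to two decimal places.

12.51 bits

ENOB = (SINAD − 1.76) / 6.02 = (77.1 − 1.76)/6.02 = 12.515.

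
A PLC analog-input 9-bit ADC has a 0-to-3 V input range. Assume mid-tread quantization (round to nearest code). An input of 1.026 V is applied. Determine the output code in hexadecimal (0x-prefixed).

LSB = 3 V / 512 = 5.859 mV.
(1.026 − 0) / 0.00585938 = 175.104 LSBs.
So the output code is 175.
In hexadecimal (0x-prefixed): 0xAF.

code 0xAF (decimal 175)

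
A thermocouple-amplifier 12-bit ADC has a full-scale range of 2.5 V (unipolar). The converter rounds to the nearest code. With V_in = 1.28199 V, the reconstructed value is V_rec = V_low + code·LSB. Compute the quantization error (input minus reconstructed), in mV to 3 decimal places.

LSB = 2.5/2^12 = 0.610 mV.
(1.28199 − 0)/0.000610352 = 2100.4124; round gives code 2100.
Code 2100 maps back to 0 + 2100×0.000610352 V = 1.2817383 V.
Error = 1.28199 − 1.2817383 = 0.000251719 V = 0.252 mV.

0.252 mV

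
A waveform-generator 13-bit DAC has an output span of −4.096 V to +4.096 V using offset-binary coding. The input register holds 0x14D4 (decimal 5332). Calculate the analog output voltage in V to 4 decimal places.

1.2360 V

LSB = 8.192 V / 2^13 = 1.000 mV.
Code 0x14D4 = 5332 decimal.
V_out = (−4.096) + 5332 × 0.001 V = 1.236 V.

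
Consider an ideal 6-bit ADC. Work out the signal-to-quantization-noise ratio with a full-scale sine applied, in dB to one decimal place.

37.9 dB

SNR ≈ 6.02·N + 1.76 dB = 6.02·6 + 1.76 = 37.88 dB.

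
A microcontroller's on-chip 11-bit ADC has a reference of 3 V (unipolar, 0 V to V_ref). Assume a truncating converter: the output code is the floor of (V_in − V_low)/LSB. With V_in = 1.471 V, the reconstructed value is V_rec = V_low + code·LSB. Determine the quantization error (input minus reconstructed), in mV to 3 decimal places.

0.297 mV

Step size: 3 V ÷ 2^11 = 1.465 mV.
(1.471 − 0)/0.00146484 = 1004.2027; ⌊·⌋ gives code 1004.
V_rec = 0 + 1004·0.00146484 = 1.4707031 V.
V_in − V_rec = 0.000296875 V = 0.297 mV.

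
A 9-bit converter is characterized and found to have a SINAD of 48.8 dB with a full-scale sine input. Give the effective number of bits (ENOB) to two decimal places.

ENOB = (SINAD − 1.76) / 6.02 = (48.8 − 1.76)/6.02 = 7.814.

7.81 bits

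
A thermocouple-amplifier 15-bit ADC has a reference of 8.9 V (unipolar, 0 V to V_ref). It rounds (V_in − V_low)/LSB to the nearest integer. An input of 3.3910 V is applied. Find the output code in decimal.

code 12485

LSB = 8.9 V / 32768 = 271.61 µV.
Input sits at 12484.976 steps above V_low.
Round → code 12485.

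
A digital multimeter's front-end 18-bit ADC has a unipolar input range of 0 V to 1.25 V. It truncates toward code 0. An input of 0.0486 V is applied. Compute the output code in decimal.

Full-scale span = 1.25 V; LSB = 1.25/2^18 = 4.77 µV.
(V_in − V_low)/LSB = (0.0486 − 0) / 4.76837e-06 = 10192.159.
⌊·⌋(10192.159) = 10192.

code 10192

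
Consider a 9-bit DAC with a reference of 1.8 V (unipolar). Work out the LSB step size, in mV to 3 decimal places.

3.516 mV

Full-scale span = 1.8 V.
LSB = 1.8 / 2^9 = 1.8 / 512 = 0.00351563 V = 3.516 mV.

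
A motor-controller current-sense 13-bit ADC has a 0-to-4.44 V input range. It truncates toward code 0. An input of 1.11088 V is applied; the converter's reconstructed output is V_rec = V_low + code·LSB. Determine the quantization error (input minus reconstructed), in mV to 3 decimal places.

0.338 mV

Step size: 4.44 V ÷ 2^13 = 0.542 mV.
(1.11088 − 0)/0.000541992 = 2049.6236; ⌊·⌋ gives code 2049.
V_rec = 0 + 2049·0.000541992 = 1.110542 V.
Error = 1.11088 − 1.110542 = 0.000338008 V = 0.338 mV.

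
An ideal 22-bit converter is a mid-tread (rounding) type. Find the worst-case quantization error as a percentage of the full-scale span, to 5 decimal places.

Rounding → worst-case error = ½ LSB = V_FS/2^23, so 100/8388608 = 1.19209e-05 % of full scale.

0.00001 %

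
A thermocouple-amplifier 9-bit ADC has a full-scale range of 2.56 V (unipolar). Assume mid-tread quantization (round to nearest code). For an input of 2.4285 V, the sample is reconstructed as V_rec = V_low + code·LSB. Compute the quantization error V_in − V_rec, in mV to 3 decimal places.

-1.500 mV

LSB = 2.56/2^9 = 5.000 mV.
Scaled input = 485.7000 LSBs, so code = 486.
Reconstructed: 2.43 V.
V_in − V_rec = -0.0015 V = -1.500 mV.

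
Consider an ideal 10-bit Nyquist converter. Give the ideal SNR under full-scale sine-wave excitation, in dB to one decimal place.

62.0 dB

SNR ≈ 6.02·N + 1.76 dB = 6.02·10 + 1.76 = 61.96 dB.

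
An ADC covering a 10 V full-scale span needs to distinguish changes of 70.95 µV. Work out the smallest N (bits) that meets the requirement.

18 bits

Number of steps required ≥ 10 V / 70.95 µV = 140944.33.
Need 2^N ≥ 140944.33; 2^17 = 131072, 2^18 = 262144.
Minimum N = 18.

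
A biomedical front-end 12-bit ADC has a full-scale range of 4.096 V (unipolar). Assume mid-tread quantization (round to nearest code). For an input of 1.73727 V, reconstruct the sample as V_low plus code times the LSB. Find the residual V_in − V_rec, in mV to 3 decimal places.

0.270 mV

Step size: 4.096 V ÷ 2^12 = 1.000 mV.
(1.73727 − 0)/0.001 = 1737.2700; round gives code 1737.
Reconstructed: 1.737 V.
Difference: 0.00027 V → 0.270 mV.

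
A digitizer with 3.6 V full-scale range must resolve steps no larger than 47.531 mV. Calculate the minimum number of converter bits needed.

7 bits

Number of steps required ≥ 3.6 V / 47.531 mV = 75.74.
Need 2^N ≥ 75.74; 2^6 = 64, 2^7 = 128.
Minimum N = 7.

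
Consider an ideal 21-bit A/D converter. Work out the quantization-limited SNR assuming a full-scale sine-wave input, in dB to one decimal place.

128.2 dB

SNR ≈ 6.02·N + 1.76 dB = 6.02·21 + 1.76 = 128.18 dB.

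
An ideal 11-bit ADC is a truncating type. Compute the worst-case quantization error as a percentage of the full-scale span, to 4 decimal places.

Truncating → worst-case error = 1 LSB = V_FS/2^11, so 100/2048 = 0.0488281 % of full scale.

0.0488 %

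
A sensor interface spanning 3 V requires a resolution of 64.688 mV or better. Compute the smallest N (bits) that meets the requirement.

Number of steps required ≥ 3 V / 64.688 mV = 46.38.
Need 2^N ≥ 46.38; 2^5 = 32, 2^6 = 64.
Minimum N = 6.

6 bits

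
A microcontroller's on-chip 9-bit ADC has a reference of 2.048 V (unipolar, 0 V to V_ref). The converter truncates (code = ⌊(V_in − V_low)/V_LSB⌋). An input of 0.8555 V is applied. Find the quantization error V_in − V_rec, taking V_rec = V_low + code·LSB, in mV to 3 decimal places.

3.500 mV

Step size: 2.048 V ÷ 2^9 = 4.000 mV.
Scaled input = 213.8750 LSBs, so code = 213.
Code 213 maps back to 0 + 213×0.004 V = 0.852 V.
Difference: 0.0035 V → 3.500 mV.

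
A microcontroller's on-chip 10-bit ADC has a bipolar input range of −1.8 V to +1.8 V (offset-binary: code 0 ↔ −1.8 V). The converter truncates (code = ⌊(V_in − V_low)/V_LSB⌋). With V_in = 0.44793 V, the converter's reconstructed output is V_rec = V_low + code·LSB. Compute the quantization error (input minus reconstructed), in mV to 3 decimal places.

1.446 mV

LSB = 3.6/2^10 = 3.516 mV.
(0.44793 − (−1.8))/0.00351563 = 639.4112; ⌊·⌋ gives code 639.
Reconstructed: 0.44648437 V.
Error = 0.44793 − 0.44648437 = 0.00144563 V = 1.446 mV.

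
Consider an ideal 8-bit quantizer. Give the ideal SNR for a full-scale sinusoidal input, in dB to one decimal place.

SNR ≈ 6.02·N + 1.76 dB = 6.02·8 + 1.76 = 49.92 dB.

49.9 dB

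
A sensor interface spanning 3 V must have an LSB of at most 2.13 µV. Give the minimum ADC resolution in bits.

Number of steps required ≥ 3 V / 2.13 µV = 1408450.70.
Need 2^N ≥ 1408450.70; 2^20 = 1048576, 2^21 = 2097152.
Minimum N = 21.

21 bits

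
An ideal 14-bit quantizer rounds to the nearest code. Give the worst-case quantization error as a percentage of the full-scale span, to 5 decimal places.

0.00305 %

Rounding → worst-case error = ½ LSB = V_FS/2^15, so 100/32768 = 0.00305176 % of full scale.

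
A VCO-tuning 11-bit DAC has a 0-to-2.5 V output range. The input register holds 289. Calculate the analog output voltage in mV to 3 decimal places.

LSB = 2.5 V / 2^11 = 1.221 mV.
V_out = 0 + 289 × 0.0012207 V = 0.352783 V.
= 352.783 mV.

352.783 mV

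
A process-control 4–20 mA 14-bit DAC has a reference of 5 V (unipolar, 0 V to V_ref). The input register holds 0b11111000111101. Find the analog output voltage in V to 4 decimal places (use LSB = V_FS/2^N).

LSB = 5 V / 2^14 = 305.18 µV.
Code 0b11111000111101 = 15933 decimal.
V_out = 0 + 15933 × 0.000305176 V = 4.86237 V.

4.8624 V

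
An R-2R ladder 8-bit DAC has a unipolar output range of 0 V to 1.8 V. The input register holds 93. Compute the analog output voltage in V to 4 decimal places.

LSB = 1.8 V / 2^8 = 7.031 mV.
V_out = 0 + 93 × 0.00703125 V = 0.653906 V.

0.6539 V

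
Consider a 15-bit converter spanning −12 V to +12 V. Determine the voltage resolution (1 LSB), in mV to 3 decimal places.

0.732 mV

Full-scale span = 24 V.
LSB = 24 / 2^15 = 24 / 32768 = 0.000732422 V = 0.732 mV.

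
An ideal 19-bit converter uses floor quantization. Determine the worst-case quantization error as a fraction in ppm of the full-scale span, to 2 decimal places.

Truncating → worst-case error = 1 LSB = V_FS/2^19, so 1e+06/524288 = 1.90735 ppm of full scale.

1.91 ppm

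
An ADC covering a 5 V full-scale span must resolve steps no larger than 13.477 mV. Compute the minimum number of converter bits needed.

Number of steps required ≥ 5 V / 13.477 mV = 371.00.
Need 2^N ≥ 371.00; 2^8 = 256, 2^9 = 512.
Minimum N = 9.

9 bits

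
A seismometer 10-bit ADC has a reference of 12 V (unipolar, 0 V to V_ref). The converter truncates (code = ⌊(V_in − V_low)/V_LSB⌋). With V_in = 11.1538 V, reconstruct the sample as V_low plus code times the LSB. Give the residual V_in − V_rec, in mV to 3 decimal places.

9.269 mV

One LSB is 12 V / 1024 = 11.719 mV.
(11.1538 − 0)/0.0117188 = 951.7909; ⌊·⌋ gives code 951.
V_rec = 0 + 951·0.0117188 = 11.144531 V.
Error = 11.1538 − 11.144531 = 0.00926875 V = 9.269 mV.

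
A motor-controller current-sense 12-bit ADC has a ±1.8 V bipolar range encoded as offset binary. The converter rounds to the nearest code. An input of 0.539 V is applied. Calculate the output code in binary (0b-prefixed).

code 0b101001100101 (decimal 2661)

With 4096 levels over 3.6 V, one step is 0.879 mV.
(0.539 − (−1.8)) / 0.000878906 = 2661.262 LSBs.
So the output code is 2661.
In binary (0b-prefixed): 0b101001100101.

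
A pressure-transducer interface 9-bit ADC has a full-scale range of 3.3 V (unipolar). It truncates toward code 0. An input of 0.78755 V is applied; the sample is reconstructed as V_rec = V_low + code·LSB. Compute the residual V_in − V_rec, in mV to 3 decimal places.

1.222 mV

Step size: 3.3 V ÷ 2^9 = 6.445 mV.
(0.78755 − 0)/0.00644531 = 122.1896; ⌊·⌋ gives code 122.
Reconstructed: 0.78632813 V.
Difference: 0.00122188 V → 1.222 mV.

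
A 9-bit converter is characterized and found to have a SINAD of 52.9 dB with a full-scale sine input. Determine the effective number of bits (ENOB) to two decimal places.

8.50 bits

ENOB = (SINAD − 1.76) / 6.02 = (52.9 − 1.76)/6.02 = 8.495.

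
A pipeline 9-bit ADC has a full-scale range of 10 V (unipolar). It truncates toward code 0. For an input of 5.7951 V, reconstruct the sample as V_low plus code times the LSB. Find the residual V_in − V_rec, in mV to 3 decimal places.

13.850 mV

Step size: 10 V ÷ 2^9 = 19.531 mV.
Scaled input = 296.7091 LSBs, so code = 296.
V_rec = 0 + 296·0.0195312 = 5.78125 V.
V_in − V_rec = 0.01385 V = 13.850 mV.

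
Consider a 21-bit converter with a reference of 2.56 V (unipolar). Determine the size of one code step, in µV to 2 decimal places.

1.22 µV

Full-scale span = 2.56 V.
LSB = 2.56 / 2^21 = 2.56 / 2097152 = 1.2207e-06 V = 1.22 µV.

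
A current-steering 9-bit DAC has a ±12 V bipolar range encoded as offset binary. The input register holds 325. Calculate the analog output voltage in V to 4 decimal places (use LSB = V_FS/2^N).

LSB = 24 V / 2^9 = 46.875 mV.
V_out = (−12) + 325 × 0.046875 V = 3.23438 V.

3.2344 V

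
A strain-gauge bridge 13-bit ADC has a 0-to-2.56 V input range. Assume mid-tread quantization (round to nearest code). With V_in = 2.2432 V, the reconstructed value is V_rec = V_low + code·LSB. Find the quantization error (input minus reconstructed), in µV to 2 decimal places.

75.00 µV

LSB = 2.56/2^13 = 312.50 µV.
(V_in − V_low)/LSB = (2.2432 − 0)/0.0003125 = 7178.2400 → code 7178 (round).
Code 7178 maps back to 0 + 7178×0.0003125 V = 2.243125 V.
Difference: 7.5e-05 V → 75.00 µV.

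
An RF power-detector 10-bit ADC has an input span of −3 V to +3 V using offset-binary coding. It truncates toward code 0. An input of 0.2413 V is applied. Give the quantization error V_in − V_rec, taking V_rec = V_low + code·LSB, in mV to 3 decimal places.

1.066 mV

LSB = 6/2^10 = 5.859 mV.
Scaled input = 553.1819 LSBs, so code = 553.
V_rec = (−3) + 553·0.00585938 = 0.24023438 V.
V_in − V_rec = 0.00106562 V = 1.066 mV.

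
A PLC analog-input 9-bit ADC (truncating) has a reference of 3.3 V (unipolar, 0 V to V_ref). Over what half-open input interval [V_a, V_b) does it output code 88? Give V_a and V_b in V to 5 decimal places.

[0.56719 V, 0.57363 V)

LSB = 3.3/2^9 = 6.445 mV.
V_a = V_low + 88·LSB = 0.567187 V; V_b = V_low + 89·LSB = 0.573633 V.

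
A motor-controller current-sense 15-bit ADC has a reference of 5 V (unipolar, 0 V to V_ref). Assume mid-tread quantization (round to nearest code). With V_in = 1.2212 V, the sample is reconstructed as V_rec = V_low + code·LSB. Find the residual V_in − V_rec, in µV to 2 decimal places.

39.11 µV

LSB = 5/2^15 = 152.59 µV.
(1.2212 − 0)/0.000152588 = 8003.2563; round gives code 8003.
Reconstructed: 1.2211609 V.
Difference: 3.91113e-05 V → 39.11 µV.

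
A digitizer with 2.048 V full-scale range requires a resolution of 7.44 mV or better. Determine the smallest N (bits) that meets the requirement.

Number of steps required ≥ 2.048 V / 7.44 mV = 275.27.
Need 2^N ≥ 275.27; 2^8 = 256, 2^9 = 512.
Minimum N = 9.

9 bits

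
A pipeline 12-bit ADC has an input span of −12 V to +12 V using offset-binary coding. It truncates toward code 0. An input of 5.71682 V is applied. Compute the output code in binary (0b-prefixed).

With 4096 levels over 24 V, one step is 5.859 mV.
Input sits at 3023.671 steps above V_low.
Floor → code 3023.
In binary (0b-prefixed): 0b101111001111.

code 0b101111001111 (decimal 3023)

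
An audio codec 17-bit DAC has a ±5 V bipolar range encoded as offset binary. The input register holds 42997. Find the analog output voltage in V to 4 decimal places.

-1.7196 V

LSB = 10 V / 2^17 = 76.29 µV.
V_out = (−5) + 42997 × 7.62939e-05 V = -1.71959 V.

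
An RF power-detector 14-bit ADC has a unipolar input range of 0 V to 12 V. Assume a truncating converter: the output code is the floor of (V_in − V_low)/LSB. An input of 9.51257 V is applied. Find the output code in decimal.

Full-scale span = 12 V; LSB = 12/2^14 = 0.732 mV.
(V_in − V_low)/LSB = (9.51257 − 0) / 0.000732422 = 12987.829.
Floor → code 12987.

code 12987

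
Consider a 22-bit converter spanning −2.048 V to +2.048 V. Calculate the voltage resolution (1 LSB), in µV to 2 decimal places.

0.98 µV

Full-scale span = 4.096 V.
LSB = 4.096 / 2^22 = 4.096 / 4194304 = 9.76563e-07 V = 0.98 µV.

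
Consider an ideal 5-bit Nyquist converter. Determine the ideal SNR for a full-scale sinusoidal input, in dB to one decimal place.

SNR ≈ 6.02·N + 1.76 dB = 6.02·5 + 1.76 = 31.86 dB.

31.9 dB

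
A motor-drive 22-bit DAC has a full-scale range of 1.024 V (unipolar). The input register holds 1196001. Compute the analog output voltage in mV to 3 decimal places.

291.992 mV

LSB = 1.024 V / 2^22 = 0.24 µV.
V_out = 0 + 1196001 × 2.44141e-07 V = 0.291992 V.
= 291.992 mV.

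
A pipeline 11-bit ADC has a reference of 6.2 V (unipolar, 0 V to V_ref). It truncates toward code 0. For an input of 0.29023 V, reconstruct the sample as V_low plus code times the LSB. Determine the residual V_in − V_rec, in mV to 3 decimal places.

2.632 mV

Step size: 6.2 V ÷ 2^11 = 3.027 mV.
Scaled input = 95.8695 LSBs, so code = 95.
Reconstructed: 0.28759766 V.
V_in − V_rec = 0.00263234 V = 2.632 mV.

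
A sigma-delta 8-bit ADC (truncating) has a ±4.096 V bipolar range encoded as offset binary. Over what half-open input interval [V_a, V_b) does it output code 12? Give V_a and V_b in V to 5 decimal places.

LSB = 8.192/2^8 = 32.000 mV.
V_a = V_low + 12·LSB = -3.712 V; V_b = V_low + 13·LSB = -3.68 V.

[-3.71200 V, -3.68000 V)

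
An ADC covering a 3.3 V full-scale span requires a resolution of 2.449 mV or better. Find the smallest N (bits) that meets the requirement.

11 bits

Number of steps required ≥ 3.3 V / 2.449 mV = 1347.49.
Need 2^N ≥ 1347.49; 2^10 = 1024, 2^11 = 2048.
Minimum N = 11.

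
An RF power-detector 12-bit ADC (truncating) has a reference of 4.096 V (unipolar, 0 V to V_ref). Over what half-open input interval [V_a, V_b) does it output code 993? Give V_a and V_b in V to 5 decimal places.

LSB = 4.096/2^12 = 1.000 mV.
V_a = V_low + 993·LSB = 0.993 V; V_b = V_low + 994·LSB = 0.994 V.

[0.99300 V, 0.99400 V)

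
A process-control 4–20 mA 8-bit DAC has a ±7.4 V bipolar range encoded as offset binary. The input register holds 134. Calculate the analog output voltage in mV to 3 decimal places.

LSB = 14.8 V / 2^8 = 57.812 mV.
V_out = (−7.4) + 134 × 0.0578125 V = 0.346875 V.
= 346.875 mV.

346.875 mV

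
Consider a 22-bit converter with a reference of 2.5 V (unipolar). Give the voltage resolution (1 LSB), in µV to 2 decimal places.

0.60 µV

Full-scale span = 2.5 V.
LSB = 2.5 / 2^22 = 2.5 / 4194304 = 5.96046e-07 V = 0.60 µV.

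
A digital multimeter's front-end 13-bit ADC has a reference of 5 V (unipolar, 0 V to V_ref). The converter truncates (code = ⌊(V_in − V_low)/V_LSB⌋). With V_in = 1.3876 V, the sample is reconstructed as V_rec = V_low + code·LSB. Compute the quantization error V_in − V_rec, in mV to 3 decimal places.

0.271 mV

One LSB is 5 V / 8192 = 0.610 mV.
(1.3876 − 0)/0.000610352 = 2273.4438; ⌊·⌋ gives code 2273.
V_rec = 0 + 2273·0.000610352 = 1.3873291 V.
Difference: 0.000270898 V → 0.271 mV.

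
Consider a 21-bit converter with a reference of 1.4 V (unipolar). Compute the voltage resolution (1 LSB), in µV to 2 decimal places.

0.67 µV

Full-scale span = 1.4 V.
LSB = 1.4 / 2^21 = 1.4 / 2097152 = 6.67572e-07 V = 0.67 µV.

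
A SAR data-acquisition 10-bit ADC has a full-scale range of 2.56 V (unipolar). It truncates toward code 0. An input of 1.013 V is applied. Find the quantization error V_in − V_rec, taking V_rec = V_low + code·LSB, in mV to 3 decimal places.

LSB = 2.56/2^10 = 2.500 mV.
(V_in − V_low)/LSB = (1.013 − 0)/0.0025 = 405.2000 → code 405 (floor).
Code 405 maps back to 0 + 405×0.0025 V = 1.0125 V.
Error = 1.013 − 1.0125 = 0.0005 V = 0.500 mV.

0.500 mV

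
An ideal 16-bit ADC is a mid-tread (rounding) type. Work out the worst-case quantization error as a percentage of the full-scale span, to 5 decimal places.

0.00076 %

Rounding → worst-case error = ½ LSB = V_FS/2^17, so 100/131072 = 0.000762939 % of full scale.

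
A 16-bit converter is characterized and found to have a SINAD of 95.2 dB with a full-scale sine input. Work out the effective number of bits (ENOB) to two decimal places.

ENOB = (SINAD − 1.76) / 6.02 = (95.2 − 1.76)/6.02 = 15.522.

15.52 bits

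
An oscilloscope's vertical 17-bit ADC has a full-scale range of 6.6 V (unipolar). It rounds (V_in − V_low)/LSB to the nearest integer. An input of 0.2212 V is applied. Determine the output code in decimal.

code 4393

With 131072 levels over 6.6 V, one step is 50.35 µV.
Input sits at 4392.898 steps above V_low.
Round → code 4393.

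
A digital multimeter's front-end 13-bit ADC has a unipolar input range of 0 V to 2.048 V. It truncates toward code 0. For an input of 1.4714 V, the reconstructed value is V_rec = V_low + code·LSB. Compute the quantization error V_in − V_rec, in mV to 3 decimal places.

One LSB is 2.048 V / 8192 = 250.00 µV.
Scaled input = 5885.6000 LSBs, so code = 5885.
Reconstructed: 1.47125 V.
V_in − V_rec = 0.00015 V = 0.150 mV.

0.150 mV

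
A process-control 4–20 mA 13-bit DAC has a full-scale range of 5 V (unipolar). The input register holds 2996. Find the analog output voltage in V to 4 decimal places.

1.8286 V

LSB = 5 V / 2^13 = 0.610 mV.
V_out = 0 + 2996 × 0.000610352 V = 1.82861 V.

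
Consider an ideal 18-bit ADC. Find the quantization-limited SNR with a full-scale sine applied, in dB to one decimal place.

110.1 dB

SNR ≈ 6.02·N + 1.76 dB = 6.02·18 + 1.76 = 110.12 dB.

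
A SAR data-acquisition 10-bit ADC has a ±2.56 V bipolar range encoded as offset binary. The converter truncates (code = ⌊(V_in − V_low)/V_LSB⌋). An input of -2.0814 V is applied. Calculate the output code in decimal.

Full-scale span = 5.12 V; LSB = 5.12/2^10 = 5.000 mV.
(-2.0814 − (−2.56)) / 0.005 = 95.720 LSBs.
Floor → code 95.

code 95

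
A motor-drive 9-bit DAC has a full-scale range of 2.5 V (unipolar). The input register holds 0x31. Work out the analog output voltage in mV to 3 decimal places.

LSB = 2.5 V / 2^9 = 4.883 mV.
Code 0x31 = 49 decimal.
V_out = 0 + 49 × 0.00488281 V = 0.239258 V.
= 239.258 mV.

239.258 mV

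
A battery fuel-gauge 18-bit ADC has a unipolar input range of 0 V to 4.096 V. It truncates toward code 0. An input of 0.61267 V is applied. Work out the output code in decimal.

Full-scale span = 4.096 V; LSB = 4.096/2^18 = 15.62 µV.
(0.61267 − 0) / 1.5625e-05 = 39210.880 LSBs.
Floor → code 39210.

code 39210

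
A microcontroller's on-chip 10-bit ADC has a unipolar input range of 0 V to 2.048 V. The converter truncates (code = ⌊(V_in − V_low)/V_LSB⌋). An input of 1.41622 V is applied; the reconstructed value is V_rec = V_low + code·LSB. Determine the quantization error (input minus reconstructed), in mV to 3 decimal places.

Step size: 2.048 V ÷ 2^10 = 2.000 mV.
(1.41622 − 0)/0.002 = 708.1100; ⌊·⌋ gives code 708.
Code 708 maps back to 0 + 708×0.002 V = 1.416 V.
Difference: 0.00022 V → 0.220 mV.

0.220 mV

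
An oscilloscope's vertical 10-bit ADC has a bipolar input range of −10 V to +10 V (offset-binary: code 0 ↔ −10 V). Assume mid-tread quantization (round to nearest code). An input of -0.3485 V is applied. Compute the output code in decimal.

With 1024 levels over 20 V, one step is 19.531 mV.
(-0.3485 − (−10)) / 0.0195312 = 494.157 LSBs.
Round → code 494.

code 494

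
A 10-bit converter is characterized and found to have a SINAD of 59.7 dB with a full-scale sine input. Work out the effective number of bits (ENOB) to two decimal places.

ENOB = (SINAD − 1.76) / 6.02 = (59.7 − 1.76)/6.02 = 9.625.

9.62 bits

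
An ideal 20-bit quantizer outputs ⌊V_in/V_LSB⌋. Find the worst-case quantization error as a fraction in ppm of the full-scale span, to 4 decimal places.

Truncating → worst-case error = 1 LSB = V_FS/2^20, so 1e+06/1048576 = 0.953674 ppm of full scale.

0.9537 ppm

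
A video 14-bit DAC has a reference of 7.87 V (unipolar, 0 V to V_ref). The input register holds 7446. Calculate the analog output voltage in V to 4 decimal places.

3.5767 V

LSB = 7.87 V / 2^14 = 480.35 µV.
V_out = 0 + 7446 × 0.000480347 V = 3.57666 V.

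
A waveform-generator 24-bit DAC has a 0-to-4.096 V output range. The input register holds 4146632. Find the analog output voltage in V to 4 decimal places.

LSB = 4.096 V / 2^24 = 0.24 µV.
V_out = 0 + 4146632 × 2.44141e-07 V = 1.01236 V.

1.0124 V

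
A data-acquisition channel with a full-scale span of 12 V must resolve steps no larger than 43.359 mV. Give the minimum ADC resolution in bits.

Number of steps required ≥ 12 V / 43.359 mV = 276.76.
Need 2^N ≥ 276.76; 2^8 = 256, 2^9 = 512.
Minimum N = 9.

9 bits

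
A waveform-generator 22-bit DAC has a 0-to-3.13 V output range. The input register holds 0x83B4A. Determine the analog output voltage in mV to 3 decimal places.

LSB = 3.13 V / 2^22 = 0.75 µV.
Code 0x83B4A = 539466 decimal.
V_out = 0 + 539466 × 7.4625e-07 V = 0.402577 V.
= 402.577 mV.

402.577 mV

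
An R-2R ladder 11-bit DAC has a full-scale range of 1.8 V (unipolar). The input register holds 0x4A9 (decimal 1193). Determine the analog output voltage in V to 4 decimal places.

1.0485 V

LSB = 1.8 V / 2^11 = 0.879 mV.
Code 0x4A9 = 1193 decimal.
V_out = 0 + 1193 × 0.000878906 V = 1.04854 V.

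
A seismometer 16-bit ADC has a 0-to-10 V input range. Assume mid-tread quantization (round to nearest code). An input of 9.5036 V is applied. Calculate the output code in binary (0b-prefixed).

With 65536 levels over 10 V, one step is 152.59 µV.
(V_in − V_low)/LSB = (9.5036 − 0) / 0.000152588 = 62282.793.
Round → code 62283.
In binary (0b-prefixed): 0b1111001101001011.

code 0b1111001101001011 (decimal 62283)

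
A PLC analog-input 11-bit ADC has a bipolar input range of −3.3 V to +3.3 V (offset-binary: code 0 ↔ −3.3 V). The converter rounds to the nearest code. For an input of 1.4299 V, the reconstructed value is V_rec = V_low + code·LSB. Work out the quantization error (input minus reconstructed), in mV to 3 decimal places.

-0.959 mV

LSB = 6.6/2^11 = 3.223 mV.
Scaled input = 1467.7023 LSBs, so code = 1468.
V_rec = (−3.3) + 1468·0.00322266 = 1.4308594 V.
V_in − V_rec = -0.000959375 V = -0.959 mV.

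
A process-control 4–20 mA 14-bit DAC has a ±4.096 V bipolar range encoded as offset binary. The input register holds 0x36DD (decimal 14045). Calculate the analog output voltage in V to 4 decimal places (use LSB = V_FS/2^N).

LSB = 8.192 V / 2^14 = 0.500 mV.
Code 0x36DD = 14045 decimal.
V_out = (−4.096) + 14045 × 0.0005 V = 2.9265 V.

2.9265 V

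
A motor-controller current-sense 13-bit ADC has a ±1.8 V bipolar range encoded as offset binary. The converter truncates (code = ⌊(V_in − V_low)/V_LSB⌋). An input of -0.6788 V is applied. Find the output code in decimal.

code 2551

Full-scale span = 3.6 V; LSB = 3.6/2^13 = 439.45 µV.
(V_in − V_low)/LSB = (-0.6788 − (−1.8)) / 0.000439453 = 2551.353.
Floor → code 2551.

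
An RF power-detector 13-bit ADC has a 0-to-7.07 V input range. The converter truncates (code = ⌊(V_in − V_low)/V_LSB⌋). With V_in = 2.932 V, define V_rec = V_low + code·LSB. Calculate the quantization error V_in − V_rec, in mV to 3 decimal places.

Step size: 7.07 V ÷ 2^13 = 0.863 mV.
(V_in − V_low)/LSB = (2.932 − 0)/0.000863037 = 3397.3047 → code 3397 (floor).
Reconstructed: 2.9317371 V.
V_in − V_rec = 0.000262939 V = 0.263 mV.

0.263 mV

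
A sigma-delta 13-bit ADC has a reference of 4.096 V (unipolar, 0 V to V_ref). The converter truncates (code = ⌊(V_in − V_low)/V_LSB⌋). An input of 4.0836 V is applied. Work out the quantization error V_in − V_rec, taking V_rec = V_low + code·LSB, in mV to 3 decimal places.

0.100 mV

Step size: 4.096 V ÷ 2^13 = 0.500 mV.
Scaled input = 8167.2000 LSBs, so code = 8167.
Reconstructed: 4.0835 V.
Error = 4.0836 − 4.0835 = 0.0001 V = 0.100 mV.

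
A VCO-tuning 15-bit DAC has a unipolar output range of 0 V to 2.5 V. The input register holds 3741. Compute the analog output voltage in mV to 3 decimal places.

LSB = 2.5 V / 2^15 = 76.29 µV.
V_out = 0 + 3741 × 7.62939e-05 V = 0.285416 V.
= 285.416 mV.

285.416 mV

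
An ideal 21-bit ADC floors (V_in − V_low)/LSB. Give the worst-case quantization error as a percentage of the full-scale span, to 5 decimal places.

0.00005 %

Truncating → worst-case error = 1 LSB = V_FS/2^21, so 100/2097152 = 4.76837e-05 % of full scale.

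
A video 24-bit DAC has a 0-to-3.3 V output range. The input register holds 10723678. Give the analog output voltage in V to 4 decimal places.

2.1093 V

LSB = 3.3 V / 2^24 = 0.20 µV.
V_out = 0 + 10723678 × 1.96695e-07 V = 2.1093 V.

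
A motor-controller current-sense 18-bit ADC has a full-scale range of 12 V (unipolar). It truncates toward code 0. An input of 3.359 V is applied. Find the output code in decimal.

LSB = 12 V / 262144 = 45.78 µV.
Input sits at 73378.475 steps above V_low.
Floor → code 73378.

code 73378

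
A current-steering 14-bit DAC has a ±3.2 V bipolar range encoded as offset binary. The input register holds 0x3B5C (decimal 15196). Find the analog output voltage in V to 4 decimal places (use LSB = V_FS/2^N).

2.7359 V

LSB = 6.4 V / 2^14 = 390.62 µV.
Code 0x3B5C = 15196 decimal.
V_out = (−3.2) + 15196 × 0.000390625 V = 2.73594 V.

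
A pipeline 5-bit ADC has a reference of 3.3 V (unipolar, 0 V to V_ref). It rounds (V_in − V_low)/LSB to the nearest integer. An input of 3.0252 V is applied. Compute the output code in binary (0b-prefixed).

LSB = 3.3 V / 32 = 103.125 mV.
(V_in − V_low)/LSB = (3.0252 − 0) / 0.103125 = 29.335.
Round → code 29.
In binary (0b-prefixed): 0b11101.

code 0b11101 (decimal 29)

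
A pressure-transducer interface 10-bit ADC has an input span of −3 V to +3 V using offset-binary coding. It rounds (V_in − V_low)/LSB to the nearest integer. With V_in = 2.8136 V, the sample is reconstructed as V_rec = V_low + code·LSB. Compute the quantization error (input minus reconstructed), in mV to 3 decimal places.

1.100 mV

Step size: 6 V ÷ 2^10 = 5.859 mV.
(V_in − V_low)/LSB = (2.8136 − (−3))/0.00585938 = 992.1877 → code 992 (round).
Code 992 maps back to (−3) + 992×0.00585938 V = 2.8125 V.
Error = 2.8136 − 2.8125 = 0.0011 V = 1.100 mV.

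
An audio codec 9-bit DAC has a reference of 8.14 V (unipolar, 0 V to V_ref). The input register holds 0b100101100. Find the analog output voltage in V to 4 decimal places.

4.7695 V

LSB = 8.14 V / 2^9 = 15.898 mV.
Code 0b100101100 = 300 decimal.
V_out = 0 + 300 × 0.0158984 V = 4.76953 V.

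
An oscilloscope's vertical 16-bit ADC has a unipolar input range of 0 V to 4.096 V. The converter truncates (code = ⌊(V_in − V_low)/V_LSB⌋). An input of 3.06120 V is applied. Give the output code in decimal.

code 48979

With 65536 levels over 4.096 V, one step is 62.50 µV.
(V_in − V_low)/LSB = (3.06120 − 0) / 6.25e-05 = 48979.200.
Floor → code 48979.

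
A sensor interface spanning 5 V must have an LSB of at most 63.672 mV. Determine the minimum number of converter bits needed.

Number of steps required ≥ 5 V / 63.672 mV = 78.53.
Need 2^N ≥ 78.53; 2^6 = 64, 2^7 = 128.
Minimum N = 7.

7 bits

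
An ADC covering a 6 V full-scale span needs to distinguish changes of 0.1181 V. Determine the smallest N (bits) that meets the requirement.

Number of steps required ≥ 6 V / 0.1181 V = 50.80.
Need 2^N ≥ 50.80; 2^5 = 32, 2^6 = 64.
Minimum N = 6.

6 bits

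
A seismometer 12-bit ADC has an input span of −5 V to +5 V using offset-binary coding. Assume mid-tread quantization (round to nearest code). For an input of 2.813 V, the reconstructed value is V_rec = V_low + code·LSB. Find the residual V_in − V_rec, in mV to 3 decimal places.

One LSB is 10 V / 4096 = 2.441 mV.
(V_in − V_low)/LSB = (2.813 − (−5))/0.00244141 = 3200.2048 → code 3200 (round).
Reconstructed: 2.8125 V.
Difference: 0.0005 V → 0.500 mV.

0.500 mV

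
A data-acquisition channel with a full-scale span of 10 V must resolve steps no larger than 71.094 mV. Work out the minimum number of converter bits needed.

8 bits

Number of steps required ≥ 10 V / 71.094 mV = 140.66.
Need 2^N ≥ 140.66; 2^7 = 128, 2^8 = 256.
Minimum N = 8.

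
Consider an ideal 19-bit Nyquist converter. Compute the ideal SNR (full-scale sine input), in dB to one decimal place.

SNR ≈ 6.02·N + 1.76 dB = 6.02·19 + 1.76 = 116.14 dB.

116.1 dB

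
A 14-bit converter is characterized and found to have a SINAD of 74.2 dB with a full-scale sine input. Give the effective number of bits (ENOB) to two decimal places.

12.03 bits

ENOB = (SINAD − 1.76) / 6.02 = (74.2 − 1.76)/6.02 = 12.033.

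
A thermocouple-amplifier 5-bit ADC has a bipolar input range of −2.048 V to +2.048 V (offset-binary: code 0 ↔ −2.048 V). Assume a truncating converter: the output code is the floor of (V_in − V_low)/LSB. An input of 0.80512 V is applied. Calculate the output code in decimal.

code 22

LSB = 4.096 V / 32 = 128.000 mV.
(0.80512 − (−2.048)) / 0.128 = 22.290 LSBs.
So the output code is 22.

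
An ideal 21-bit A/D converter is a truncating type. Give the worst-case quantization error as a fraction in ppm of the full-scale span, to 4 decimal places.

Truncating → worst-case error = 1 LSB = V_FS/2^21, so 1e+06/2097152 = 0.476837 ppm of full scale.

0.4768 ppm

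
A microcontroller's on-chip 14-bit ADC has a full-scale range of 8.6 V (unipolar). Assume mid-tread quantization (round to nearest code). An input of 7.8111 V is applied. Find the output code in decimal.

code 14881

With 16384 levels over 8.6 V, one step is 0.525 mV.
Input sits at 14881.054 steps above V_low.
round(14881.054) = 14881.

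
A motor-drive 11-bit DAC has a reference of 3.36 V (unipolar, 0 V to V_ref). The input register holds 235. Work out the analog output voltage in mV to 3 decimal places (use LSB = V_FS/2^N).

385.547 mV

LSB = 3.36 V / 2^11 = 1.641 mV.
V_out = 0 + 235 × 0.00164062 V = 0.385547 V.
= 385.547 mV.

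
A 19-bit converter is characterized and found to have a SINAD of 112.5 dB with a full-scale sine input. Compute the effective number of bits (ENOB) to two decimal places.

ENOB = (SINAD − 1.76) / 6.02 = (112.5 − 1.76)/6.02 = 18.395.

18.40 bits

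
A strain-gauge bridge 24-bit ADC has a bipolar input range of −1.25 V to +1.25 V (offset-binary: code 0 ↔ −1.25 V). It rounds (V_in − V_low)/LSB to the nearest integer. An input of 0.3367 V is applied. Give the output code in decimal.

code 10648163

With 16777216 levels over 2.5 V, one step is 0.15 µV.
(0.3367 − (−1.25)) / 1.49012e-07 = 10648163.451 LSBs.
Round → code 10648163.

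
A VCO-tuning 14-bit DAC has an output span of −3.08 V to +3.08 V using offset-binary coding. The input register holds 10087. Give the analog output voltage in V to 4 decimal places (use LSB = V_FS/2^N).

0.7125 V

LSB = 6.16 V / 2^14 = 375.98 µV.
V_out = (−3.08) + 10087 × 0.000375977 V = 0.712476 V.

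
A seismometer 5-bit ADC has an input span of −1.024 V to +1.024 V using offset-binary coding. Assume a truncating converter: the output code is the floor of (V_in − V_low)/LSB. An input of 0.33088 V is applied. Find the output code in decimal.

Full-scale span = 2.048 V; LSB = 2.048/2^5 = 64.000 mV.
Input sits at 21.170 steps above V_low.
So the output code is 21.

code 21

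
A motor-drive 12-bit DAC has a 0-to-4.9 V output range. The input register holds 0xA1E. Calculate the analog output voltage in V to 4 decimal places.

3.0984 V

LSB = 4.9 V / 2^12 = 1.196 mV.
Code 0xA1E = 2590 decimal.
V_out = 0 + 2590 × 0.00119629 V = 3.09839 V.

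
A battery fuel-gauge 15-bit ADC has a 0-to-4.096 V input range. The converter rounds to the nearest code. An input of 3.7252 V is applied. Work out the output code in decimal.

code 29802

Full-scale span = 4.096 V; LSB = 4.096/2^15 = 125.00 µV.
(3.7252 − 0) / 0.000125 = 29801.600 LSBs.
round(29801.600) = 29802.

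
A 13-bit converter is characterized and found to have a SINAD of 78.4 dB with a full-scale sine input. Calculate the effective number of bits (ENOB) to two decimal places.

ENOB = (SINAD − 1.76) / 6.02 = (78.4 − 1.76)/6.02 = 12.731.

12.73 bits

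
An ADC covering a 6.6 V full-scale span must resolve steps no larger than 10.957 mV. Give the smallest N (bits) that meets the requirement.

Number of steps required ≥ 6.6 V / 10.957 mV = 602.35.
Need 2^N ≥ 602.35; 2^9 = 512, 2^10 = 1024.
Minimum N = 10.

10 bits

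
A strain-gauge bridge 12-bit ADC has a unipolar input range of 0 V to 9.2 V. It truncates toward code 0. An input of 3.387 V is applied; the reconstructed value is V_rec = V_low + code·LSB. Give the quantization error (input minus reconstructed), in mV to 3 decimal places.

Step size: 9.2 V ÷ 2^12 = 2.246 mV.
(3.387 − 0)/0.00224609 = 1507.9513; ⌊·⌋ gives code 1507.
Code 1507 maps back to 0 + 1507×0.00224609 V = 3.3848633 V.
Error = 3.387 − 3.3848633 = 0.00213672 V = 2.137 mV.

2.137 mV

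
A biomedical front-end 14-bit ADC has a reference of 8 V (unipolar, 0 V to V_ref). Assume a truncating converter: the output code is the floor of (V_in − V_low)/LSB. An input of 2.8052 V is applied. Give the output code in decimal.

code 5745

LSB = 8 V / 16384 = 488.28 µV.
(2.8052 − 0) / 0.000488281 = 5745.050 LSBs.
⌊·⌋(5745.050) = 5745.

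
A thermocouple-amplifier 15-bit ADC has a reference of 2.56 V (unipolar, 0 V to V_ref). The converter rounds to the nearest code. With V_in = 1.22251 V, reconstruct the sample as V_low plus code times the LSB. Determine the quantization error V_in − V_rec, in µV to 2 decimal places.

10.00 µV

One LSB is 2.56 V / 32768 = 78.12 µV.
(1.22251 − 0)/7.8125e-05 = 15648.1280; round gives code 15648.
Code 15648 maps back to 0 + 15648×7.8125e-05 V = 1.2225 V.
V_in − V_rec = 1e-05 V = 10.00 µV.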